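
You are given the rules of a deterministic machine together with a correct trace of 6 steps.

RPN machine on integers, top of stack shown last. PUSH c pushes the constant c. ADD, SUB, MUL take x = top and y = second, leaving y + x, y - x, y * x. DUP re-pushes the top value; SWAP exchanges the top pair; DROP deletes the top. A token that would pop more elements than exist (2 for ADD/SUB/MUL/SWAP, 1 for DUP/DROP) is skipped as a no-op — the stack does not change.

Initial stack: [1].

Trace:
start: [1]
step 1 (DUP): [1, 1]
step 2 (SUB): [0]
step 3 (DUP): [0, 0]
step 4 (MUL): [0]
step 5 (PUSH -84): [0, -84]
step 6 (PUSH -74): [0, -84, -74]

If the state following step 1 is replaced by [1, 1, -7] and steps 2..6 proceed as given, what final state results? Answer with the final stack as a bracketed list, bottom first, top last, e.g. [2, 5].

[1, 64, -84, -74]

state after step 1 := [1, 1, -7]
step 2 (SUB): [1, 8]
step 3 (DUP): [1, 8, 8]
step 4 (MUL): [1, 64]
step 5 (PUSH -84): [1, 64, -84]
step 6 (PUSH -74): [1, 64, -84, -74]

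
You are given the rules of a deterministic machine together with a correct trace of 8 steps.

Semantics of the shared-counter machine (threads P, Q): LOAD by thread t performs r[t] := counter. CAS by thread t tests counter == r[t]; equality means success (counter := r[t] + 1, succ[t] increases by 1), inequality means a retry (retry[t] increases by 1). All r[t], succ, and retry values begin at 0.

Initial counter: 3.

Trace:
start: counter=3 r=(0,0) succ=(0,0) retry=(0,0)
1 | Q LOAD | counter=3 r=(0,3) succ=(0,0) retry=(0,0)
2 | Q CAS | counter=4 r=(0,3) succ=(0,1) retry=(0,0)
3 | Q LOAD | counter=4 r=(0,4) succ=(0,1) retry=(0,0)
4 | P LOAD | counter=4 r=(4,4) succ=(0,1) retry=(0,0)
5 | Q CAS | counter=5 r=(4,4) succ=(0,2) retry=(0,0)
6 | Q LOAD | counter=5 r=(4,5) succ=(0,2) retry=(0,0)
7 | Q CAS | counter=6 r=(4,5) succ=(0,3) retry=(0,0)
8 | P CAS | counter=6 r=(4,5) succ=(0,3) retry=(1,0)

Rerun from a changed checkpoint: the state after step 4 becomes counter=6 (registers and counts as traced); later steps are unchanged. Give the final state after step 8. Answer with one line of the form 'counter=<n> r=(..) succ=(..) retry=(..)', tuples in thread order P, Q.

counter=7 r=(4,6) succ=(0,2) retry=(1,1)

state after step 4 := counter=6 r=(4,4) succ=(0,1) retry=(0,0)
5 | Q CAS | counter=6 r=(4,4) succ=(0,1) retry=(0,1)
6 | Q LOAD | counter=6 r=(4,6) succ=(0,1) retry=(0,1)
7 | Q CAS | counter=7 r=(4,6) succ=(0,2) retry=(0,1)
8 | P CAS | counter=7 r=(4,6) succ=(0,2) retry=(1,1)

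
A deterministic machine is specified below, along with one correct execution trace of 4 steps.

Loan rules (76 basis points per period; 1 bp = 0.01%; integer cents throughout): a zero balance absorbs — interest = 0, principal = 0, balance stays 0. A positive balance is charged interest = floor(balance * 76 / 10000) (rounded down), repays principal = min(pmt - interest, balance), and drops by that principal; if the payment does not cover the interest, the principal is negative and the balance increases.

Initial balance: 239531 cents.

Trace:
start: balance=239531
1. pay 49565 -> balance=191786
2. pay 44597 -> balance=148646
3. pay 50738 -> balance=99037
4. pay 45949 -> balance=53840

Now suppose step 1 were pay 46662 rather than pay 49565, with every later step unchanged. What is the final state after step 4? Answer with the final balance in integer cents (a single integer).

56810

(re-executing from step 1 with the substitution; state before step 1: balance=239531)
1. pay 46662 -> balance=194689
2. pay 44597 -> balance=151571
3. pay 50738 -> balance=101984
4. pay 45949 -> balance=56810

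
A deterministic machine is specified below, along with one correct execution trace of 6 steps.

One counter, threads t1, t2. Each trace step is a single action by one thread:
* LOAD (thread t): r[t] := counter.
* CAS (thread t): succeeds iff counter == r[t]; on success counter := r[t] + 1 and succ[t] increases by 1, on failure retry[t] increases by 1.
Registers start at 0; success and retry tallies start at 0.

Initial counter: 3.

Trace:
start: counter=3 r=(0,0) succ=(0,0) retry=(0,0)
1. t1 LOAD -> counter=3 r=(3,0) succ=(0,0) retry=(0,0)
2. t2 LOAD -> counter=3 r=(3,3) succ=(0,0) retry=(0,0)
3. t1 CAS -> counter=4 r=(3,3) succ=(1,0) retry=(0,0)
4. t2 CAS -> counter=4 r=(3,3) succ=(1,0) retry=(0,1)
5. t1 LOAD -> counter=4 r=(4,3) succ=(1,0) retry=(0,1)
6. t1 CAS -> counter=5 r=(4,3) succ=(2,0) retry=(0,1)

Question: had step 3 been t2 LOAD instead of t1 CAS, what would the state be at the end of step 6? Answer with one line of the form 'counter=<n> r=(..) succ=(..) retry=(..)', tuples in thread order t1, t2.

counter=5 r=(4,3) succ=(1,1) retry=(0,0)

(re-executing from step 3 with the substitution; state before step 3: counter=3 r=(3,3) succ=(0,0) retry=(0,0))
3. t2 LOAD -> counter=3 r=(3,3) succ=(0,0) retry=(0,0)
4. t2 CAS -> counter=4 r=(3,3) succ=(0,1) retry=(0,0)
5. t1 LOAD -> counter=4 r=(4,3) succ=(0,1) retry=(0,0)
6. t1 CAS -> counter=5 r=(4,3) succ=(1,1) retry=(0,0)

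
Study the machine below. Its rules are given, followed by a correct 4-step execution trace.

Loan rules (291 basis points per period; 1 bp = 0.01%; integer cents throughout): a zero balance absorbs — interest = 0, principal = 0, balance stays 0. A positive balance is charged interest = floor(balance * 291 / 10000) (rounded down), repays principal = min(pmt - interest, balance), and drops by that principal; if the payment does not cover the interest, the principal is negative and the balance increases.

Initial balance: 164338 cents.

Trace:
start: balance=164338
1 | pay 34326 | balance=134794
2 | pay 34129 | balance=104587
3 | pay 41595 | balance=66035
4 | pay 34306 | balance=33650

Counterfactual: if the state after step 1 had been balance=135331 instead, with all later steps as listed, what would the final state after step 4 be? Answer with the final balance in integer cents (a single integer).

34236

state after step 1 := balance=135331
2 | pay 34129 | balance=105140
3 | pay 41595 | balance=66604
4 | pay 34306 | balance=34236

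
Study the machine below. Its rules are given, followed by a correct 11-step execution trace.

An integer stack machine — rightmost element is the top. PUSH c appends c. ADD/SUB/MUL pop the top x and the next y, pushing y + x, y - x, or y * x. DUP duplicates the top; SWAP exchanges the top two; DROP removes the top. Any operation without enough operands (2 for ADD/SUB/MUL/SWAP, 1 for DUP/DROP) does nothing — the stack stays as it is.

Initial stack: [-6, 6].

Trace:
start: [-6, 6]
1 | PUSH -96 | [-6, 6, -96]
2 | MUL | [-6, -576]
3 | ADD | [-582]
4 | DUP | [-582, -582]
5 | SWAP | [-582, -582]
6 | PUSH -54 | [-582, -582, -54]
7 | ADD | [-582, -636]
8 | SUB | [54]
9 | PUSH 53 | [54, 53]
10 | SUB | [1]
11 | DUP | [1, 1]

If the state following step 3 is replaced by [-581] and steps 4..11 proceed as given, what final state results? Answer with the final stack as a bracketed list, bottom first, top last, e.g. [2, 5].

[1, 1]

state after step 3 := [-581]
4 | DUP | [-581, -581]
5 | SWAP | [-581, -581]
6 | PUSH -54 | [-581, -581, -54]
7 | ADD | [-581, -635]
8 | SUB | [54]
9 | PUSH 53 | [54, 53]
10 | SUB | [1]
11 | DUP | [1, 1]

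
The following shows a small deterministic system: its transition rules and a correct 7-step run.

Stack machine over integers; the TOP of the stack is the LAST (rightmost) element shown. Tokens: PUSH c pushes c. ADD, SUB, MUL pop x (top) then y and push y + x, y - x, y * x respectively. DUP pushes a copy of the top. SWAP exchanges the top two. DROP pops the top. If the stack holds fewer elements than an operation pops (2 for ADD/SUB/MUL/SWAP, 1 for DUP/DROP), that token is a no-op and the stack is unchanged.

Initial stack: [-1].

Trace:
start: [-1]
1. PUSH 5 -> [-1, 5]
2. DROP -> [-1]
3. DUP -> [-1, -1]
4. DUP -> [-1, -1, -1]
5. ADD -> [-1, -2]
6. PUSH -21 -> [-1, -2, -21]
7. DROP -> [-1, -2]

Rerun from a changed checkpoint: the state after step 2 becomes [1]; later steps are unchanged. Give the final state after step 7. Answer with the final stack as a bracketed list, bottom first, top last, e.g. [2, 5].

[1, 2]

state after step 2 := [1]
3. DUP -> [1, 1]
4. DUP -> [1, 1, 1]
5. ADD -> [1, 2]
6. PUSH -21 -> [1, 2, -21]
7. DROP -> [1, 2]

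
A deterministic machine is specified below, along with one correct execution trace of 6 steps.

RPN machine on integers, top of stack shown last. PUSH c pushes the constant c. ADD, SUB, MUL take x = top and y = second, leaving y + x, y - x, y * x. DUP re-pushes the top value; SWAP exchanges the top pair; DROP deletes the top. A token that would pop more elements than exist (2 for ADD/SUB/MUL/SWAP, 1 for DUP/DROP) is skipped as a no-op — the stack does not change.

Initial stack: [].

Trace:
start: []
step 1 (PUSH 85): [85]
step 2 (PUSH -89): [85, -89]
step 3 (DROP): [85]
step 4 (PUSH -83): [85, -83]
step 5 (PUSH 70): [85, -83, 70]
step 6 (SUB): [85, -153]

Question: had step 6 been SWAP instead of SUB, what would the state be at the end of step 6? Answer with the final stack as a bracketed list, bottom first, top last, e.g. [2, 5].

(re-executing from step 6 with the substitution; state before step 6: [85, -83, 70])
step 6 (SWAP): [85, 70, -83]

[85, 70, -83]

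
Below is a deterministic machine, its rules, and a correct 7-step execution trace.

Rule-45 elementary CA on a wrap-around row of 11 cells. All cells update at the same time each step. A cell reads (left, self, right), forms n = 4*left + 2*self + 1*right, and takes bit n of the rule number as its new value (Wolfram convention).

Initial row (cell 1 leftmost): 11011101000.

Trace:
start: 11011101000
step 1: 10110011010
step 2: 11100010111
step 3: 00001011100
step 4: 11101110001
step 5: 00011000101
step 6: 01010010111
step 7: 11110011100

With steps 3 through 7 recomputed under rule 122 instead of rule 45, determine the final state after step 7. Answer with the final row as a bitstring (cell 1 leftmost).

(re-executing steps 3..7 under rule 122; state before step 3: 11100010111)
step 3: 00110101100
step 4: 01111011110
step 5: 11001110011
step 6: 01111011110
step 7: 11001110011

11001110011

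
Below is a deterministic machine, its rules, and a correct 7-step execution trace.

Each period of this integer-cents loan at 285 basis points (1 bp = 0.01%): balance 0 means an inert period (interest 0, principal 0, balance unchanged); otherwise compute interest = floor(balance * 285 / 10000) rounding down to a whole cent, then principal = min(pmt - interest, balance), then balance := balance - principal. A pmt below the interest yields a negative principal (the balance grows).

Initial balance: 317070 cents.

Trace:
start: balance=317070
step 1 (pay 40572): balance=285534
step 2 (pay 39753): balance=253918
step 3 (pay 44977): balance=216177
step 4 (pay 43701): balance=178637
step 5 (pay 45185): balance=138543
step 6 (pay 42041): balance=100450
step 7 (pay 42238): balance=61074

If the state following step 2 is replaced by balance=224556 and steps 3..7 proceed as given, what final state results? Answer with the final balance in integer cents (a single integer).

state after step 2 := balance=224556
step 3 (pay 44977): balance=185978
step 4 (pay 43701): balance=147577
step 5 (pay 45185): balance=106597
step 6 (pay 42041): balance=67594
step 7 (pay 42238): balance=27282

27282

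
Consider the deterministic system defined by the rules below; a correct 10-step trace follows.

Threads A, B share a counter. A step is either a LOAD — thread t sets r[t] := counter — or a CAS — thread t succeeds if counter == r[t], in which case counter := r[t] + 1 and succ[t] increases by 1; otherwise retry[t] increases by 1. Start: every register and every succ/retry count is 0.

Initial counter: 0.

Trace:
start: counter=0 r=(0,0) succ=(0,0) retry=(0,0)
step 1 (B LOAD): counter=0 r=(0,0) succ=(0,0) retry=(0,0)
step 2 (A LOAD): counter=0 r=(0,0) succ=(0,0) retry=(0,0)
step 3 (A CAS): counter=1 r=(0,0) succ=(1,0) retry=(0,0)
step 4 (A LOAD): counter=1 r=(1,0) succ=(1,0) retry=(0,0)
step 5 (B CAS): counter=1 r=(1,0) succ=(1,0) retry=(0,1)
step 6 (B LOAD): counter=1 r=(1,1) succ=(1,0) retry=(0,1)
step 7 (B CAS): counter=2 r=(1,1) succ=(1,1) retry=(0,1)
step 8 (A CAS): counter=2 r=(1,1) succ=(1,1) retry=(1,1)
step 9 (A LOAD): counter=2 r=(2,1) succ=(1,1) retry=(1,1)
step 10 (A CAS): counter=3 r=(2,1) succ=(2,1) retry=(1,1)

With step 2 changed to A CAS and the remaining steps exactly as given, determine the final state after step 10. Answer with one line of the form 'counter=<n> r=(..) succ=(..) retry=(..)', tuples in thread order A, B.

(re-executing from step 2 with the substitution; state before step 2: counter=0 r=(0,0) succ=(0,0) retry=(0,0))
step 2 (A CAS): counter=1 r=(0,0) succ=(1,0) retry=(0,0)
step 3 (A CAS): counter=1 r=(0,0) succ=(1,0) retry=(1,0)
step 4 (A LOAD): counter=1 r=(1,0) succ=(1,0) retry=(1,0)
step 5 (B CAS): counter=1 r=(1,0) succ=(1,0) retry=(1,1)
step 6 (B LOAD): counter=1 r=(1,1) succ=(1,0) retry=(1,1)
step 7 (B CAS): counter=2 r=(1,1) succ=(1,1) retry=(1,1)
step 8 (A CAS): counter=2 r=(1,1) succ=(1,1) retry=(2,1)
step 9 (A LOAD): counter=2 r=(2,1) succ=(1,1) retry=(2,1)
step 10 (A CAS): counter=3 r=(2,1) succ=(2,1) retry=(2,1)

counter=3 r=(2,1) succ=(2,1) retry=(2,1)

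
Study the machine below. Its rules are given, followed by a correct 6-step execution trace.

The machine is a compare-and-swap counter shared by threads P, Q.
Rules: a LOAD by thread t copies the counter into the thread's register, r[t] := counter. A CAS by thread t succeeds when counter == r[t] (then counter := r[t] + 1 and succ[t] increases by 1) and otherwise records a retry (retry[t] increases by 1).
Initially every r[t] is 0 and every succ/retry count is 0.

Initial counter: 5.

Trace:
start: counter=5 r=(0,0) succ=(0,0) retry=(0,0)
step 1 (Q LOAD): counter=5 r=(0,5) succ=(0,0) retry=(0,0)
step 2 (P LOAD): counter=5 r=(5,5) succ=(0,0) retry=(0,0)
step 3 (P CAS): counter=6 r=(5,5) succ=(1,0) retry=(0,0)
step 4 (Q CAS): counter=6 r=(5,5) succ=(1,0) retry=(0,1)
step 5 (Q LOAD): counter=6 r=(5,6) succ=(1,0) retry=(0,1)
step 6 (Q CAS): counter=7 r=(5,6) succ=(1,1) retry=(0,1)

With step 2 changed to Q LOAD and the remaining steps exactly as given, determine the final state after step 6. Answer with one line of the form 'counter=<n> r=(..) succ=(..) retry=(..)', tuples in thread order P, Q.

counter=7 r=(0,6) succ=(0,2) retry=(1,0)

(re-executing from step 2 with the substitution; state before step 2: counter=5 r=(0,5) succ=(0,0) retry=(0,0))
step 2 (Q LOAD): counter=5 r=(0,5) succ=(0,0) retry=(0,0)
step 3 (P CAS): counter=5 r=(0,5) succ=(0,0) retry=(1,0)
step 4 (Q CAS): counter=6 r=(0,5) succ=(0,1) retry=(1,0)
step 5 (Q LOAD): counter=6 r=(0,6) succ=(0,1) retry=(1,0)
step 6 (Q CAS): counter=7 r=(0,6) succ=(0,2) retry=(1,0)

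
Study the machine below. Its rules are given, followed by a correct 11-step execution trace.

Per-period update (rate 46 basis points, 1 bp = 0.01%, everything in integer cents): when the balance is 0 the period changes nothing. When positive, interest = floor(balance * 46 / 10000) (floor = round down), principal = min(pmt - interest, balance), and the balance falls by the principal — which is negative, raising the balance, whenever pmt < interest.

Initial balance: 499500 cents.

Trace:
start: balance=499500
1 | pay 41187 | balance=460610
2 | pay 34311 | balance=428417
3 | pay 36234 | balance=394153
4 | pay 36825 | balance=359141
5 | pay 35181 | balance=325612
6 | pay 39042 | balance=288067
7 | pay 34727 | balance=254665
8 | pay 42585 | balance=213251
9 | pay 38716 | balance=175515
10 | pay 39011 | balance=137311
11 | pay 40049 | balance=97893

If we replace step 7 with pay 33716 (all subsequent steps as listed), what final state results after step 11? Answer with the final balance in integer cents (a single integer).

(re-executing from step 7 with the substitution; state before step 7: balance=288067)
7 | pay 33716 | balance=255676
8 | pay 42585 | balance=214267
9 | pay 38716 | balance=176536
10 | pay 39011 | balance=138337
11 | pay 40049 | balance=98924

98924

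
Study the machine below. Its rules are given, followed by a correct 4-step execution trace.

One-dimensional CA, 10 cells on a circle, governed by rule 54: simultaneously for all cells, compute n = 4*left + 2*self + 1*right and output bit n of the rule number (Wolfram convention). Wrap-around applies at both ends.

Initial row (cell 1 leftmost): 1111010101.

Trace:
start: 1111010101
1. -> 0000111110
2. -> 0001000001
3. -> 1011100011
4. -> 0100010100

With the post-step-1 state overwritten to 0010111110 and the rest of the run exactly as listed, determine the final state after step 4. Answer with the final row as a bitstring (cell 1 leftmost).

0101110100

state after step 1 := 0010111110
2. -> 0111000001
3. -> 1000100011
4. -> 0101110100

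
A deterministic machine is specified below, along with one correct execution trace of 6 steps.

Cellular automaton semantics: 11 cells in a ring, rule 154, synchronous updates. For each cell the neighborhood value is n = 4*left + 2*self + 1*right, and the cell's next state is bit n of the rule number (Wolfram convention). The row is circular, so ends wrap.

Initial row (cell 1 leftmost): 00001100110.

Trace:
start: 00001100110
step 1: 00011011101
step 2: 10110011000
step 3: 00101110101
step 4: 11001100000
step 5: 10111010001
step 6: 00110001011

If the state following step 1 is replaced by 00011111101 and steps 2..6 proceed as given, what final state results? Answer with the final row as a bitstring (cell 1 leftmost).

11110001011

state after step 1 := 00011111101
step 2: 10111111000
step 3: 00111110101
step 4: 11111100000
step 5: 11111010001
step 6: 11110001011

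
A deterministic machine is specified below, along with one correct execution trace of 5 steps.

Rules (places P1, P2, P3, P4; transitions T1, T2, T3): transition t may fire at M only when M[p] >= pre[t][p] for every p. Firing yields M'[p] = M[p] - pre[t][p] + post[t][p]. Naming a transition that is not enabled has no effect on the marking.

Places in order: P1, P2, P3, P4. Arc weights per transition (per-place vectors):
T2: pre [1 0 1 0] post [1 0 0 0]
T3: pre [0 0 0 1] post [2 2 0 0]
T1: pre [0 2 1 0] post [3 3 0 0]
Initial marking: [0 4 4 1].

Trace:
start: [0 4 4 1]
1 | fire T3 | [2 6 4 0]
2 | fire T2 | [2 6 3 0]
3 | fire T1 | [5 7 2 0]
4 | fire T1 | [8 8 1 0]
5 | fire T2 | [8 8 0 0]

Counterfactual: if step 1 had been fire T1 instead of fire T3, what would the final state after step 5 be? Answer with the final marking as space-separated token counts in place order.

9 7 0 1

(re-executing from step 1 with the substitution; state before step 1: [0 4 4 1])
1 | fire T1 | [3 5 3 1]
2 | fire T2 | [3 5 2 1]
3 | fire T1 | [6 6 1 1]
4 | fire T1 | [9 7 0 1]
5 | fire T2 | [9 7 0 1]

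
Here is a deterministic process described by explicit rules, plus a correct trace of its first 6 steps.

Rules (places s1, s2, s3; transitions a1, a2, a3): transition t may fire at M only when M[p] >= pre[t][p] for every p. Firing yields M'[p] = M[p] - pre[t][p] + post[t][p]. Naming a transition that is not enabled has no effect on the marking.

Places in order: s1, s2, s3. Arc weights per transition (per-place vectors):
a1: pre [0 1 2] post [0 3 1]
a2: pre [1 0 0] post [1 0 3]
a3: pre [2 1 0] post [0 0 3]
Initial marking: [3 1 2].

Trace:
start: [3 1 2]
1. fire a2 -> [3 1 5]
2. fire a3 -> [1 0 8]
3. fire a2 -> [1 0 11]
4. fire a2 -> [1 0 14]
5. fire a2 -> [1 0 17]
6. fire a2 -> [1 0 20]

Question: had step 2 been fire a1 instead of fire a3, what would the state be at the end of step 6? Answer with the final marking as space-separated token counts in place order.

3 3 16

(re-executing from step 2 with the substitution; state before step 2: [3 1 5])
2. fire a1 -> [3 3 4]
3. fire a2 -> [3 3 7]
4. fire a2 -> [3 3 10]
5. fire a2 -> [3 3 13]
6. fire a2 -> [3 3 16]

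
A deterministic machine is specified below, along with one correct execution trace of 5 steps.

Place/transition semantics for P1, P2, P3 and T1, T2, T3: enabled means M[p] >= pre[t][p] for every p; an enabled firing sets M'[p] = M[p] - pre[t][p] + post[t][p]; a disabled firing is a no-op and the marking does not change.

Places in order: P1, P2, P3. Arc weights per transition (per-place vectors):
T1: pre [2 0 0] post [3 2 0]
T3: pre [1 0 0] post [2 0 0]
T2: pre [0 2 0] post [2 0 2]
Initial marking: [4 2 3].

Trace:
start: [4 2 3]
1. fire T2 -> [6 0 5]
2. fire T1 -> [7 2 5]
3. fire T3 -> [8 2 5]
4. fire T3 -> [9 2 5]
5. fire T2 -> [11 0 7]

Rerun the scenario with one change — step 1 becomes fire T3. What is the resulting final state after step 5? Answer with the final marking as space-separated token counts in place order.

(re-executing from step 1 with the substitution; state before step 1: [4 2 3])
1. fire T3 -> [5 2 3]
2. fire T1 -> [6 4 3]
3. fire T3 -> [7 4 3]
4. fire T3 -> [8 4 3]
5. fire T2 -> [10 2 5]

10 2 5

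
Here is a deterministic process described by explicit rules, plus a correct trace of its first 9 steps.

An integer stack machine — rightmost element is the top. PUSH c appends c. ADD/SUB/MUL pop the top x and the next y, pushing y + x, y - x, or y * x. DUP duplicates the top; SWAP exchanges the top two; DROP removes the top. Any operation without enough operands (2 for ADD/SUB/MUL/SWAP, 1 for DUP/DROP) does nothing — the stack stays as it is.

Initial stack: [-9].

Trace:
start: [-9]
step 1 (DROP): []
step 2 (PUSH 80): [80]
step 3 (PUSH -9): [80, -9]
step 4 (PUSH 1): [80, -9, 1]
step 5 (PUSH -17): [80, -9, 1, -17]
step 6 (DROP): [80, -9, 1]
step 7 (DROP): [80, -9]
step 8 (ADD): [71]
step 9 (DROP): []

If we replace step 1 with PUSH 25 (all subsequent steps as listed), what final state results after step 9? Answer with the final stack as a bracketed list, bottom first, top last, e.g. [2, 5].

(re-executing from step 1 with the substitution; state before step 1: [-9])
step 1 (PUSH 25): [-9, 25]
step 2 (PUSH 80): [-9, 25, 80]
step 3 (PUSH -9): [-9, 25, 80, -9]
step 4 (PUSH 1): [-9, 25, 80, -9, 1]
step 5 (PUSH -17): [-9, 25, 80, -9, 1, -17]
step 6 (DROP): [-9, 25, 80, -9, 1]
step 7 (DROP): [-9, 25, 80, -9]
step 8 (ADD): [-9, 25, 71]
step 9 (DROP): [-9, 25]

[-9, 25]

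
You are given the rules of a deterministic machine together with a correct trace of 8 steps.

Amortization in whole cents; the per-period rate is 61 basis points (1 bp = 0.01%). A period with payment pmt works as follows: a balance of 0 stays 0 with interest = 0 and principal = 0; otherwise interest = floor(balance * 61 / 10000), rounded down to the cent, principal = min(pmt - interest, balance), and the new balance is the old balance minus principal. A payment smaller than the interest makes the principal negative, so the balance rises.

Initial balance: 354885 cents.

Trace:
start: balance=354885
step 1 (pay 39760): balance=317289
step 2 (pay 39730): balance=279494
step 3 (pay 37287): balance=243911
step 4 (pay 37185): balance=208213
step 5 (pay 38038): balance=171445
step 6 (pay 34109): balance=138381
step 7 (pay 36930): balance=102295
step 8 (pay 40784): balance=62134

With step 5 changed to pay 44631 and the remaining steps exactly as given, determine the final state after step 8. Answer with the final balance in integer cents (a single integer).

(re-executing from step 5 with the substitution; state before step 5: balance=208213)
step 5 (pay 44631): balance=164852
step 6 (pay 34109): balance=131748
step 7 (pay 36930): balance=95621
step 8 (pay 40784): balance=55420

55420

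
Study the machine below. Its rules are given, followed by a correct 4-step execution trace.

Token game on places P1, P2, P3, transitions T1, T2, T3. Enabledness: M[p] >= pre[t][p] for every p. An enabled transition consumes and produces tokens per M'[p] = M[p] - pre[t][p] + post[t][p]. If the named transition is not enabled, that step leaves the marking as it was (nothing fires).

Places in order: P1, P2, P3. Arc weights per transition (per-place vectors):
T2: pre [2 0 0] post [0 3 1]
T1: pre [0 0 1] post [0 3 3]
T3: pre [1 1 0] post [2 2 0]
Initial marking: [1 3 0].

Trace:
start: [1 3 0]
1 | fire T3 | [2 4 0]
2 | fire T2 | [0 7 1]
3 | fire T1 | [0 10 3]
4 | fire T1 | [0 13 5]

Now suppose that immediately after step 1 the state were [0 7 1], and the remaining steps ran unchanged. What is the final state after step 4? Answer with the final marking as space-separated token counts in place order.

0 13 5

state after step 1 := [0 7 1]
2 | fire T2 | [0 7 1]
3 | fire T1 | [0 10 3]
4 | fire T1 | [0 13 5]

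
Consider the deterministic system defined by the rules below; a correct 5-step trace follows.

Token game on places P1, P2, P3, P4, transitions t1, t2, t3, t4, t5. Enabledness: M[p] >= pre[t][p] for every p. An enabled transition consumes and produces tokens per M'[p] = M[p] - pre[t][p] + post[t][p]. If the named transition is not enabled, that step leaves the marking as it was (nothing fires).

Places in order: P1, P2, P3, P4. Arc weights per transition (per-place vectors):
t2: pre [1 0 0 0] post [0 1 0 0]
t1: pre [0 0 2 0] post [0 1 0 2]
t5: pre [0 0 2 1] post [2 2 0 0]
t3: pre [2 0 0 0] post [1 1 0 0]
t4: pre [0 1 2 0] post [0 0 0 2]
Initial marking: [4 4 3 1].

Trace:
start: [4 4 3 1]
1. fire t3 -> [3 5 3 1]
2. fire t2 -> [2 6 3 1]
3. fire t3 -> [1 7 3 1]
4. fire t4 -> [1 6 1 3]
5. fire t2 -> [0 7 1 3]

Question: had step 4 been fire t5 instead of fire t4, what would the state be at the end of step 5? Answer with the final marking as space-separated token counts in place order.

(re-executing from step 4 with the substitution; state before step 4: [1 7 3 1])
4. fire t5 -> [3 9 1 0]
5. fire t2 -> [2 10 1 0]

2 10 1 0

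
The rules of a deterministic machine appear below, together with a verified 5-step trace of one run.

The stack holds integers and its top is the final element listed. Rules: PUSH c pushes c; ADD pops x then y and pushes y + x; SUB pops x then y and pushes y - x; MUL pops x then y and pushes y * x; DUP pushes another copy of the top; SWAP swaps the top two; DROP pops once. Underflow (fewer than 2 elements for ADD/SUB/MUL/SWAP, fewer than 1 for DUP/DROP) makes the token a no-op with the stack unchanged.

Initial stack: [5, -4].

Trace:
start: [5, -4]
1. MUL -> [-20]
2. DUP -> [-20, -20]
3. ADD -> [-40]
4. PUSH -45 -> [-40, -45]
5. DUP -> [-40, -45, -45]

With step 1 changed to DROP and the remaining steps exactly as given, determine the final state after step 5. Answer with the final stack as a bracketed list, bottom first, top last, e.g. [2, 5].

(re-executing from step 1 with the substitution; state before step 1: [5, -4])
1. DROP -> [5]
2. DUP -> [5, 5]
3. ADD -> [10]
4. PUSH -45 -> [10, -45]
5. DUP -> [10, -45, -45]

[10, -45, -45]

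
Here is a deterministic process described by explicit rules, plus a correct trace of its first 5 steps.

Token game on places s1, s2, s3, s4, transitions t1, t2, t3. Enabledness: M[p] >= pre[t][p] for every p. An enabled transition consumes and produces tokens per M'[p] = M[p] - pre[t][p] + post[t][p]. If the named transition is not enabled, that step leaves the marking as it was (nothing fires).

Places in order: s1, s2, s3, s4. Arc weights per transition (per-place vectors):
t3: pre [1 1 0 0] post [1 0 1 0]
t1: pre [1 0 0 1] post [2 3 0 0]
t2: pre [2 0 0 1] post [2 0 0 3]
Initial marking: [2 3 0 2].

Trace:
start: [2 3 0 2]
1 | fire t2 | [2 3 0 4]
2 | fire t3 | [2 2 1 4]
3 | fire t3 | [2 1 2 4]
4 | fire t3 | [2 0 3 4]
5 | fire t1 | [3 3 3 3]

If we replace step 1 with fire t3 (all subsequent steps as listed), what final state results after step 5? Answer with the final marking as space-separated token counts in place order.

3 3 3 1

(re-executing from step 1 with the substitution; state before step 1: [2 3 0 2])
1 | fire t3 | [2 2 1 2]
2 | fire t3 | [2 1 2 2]
3 | fire t3 | [2 0 3 2]
4 | fire t3 | [2 0 3 2]
5 | fire t1 | [3 3 3 1]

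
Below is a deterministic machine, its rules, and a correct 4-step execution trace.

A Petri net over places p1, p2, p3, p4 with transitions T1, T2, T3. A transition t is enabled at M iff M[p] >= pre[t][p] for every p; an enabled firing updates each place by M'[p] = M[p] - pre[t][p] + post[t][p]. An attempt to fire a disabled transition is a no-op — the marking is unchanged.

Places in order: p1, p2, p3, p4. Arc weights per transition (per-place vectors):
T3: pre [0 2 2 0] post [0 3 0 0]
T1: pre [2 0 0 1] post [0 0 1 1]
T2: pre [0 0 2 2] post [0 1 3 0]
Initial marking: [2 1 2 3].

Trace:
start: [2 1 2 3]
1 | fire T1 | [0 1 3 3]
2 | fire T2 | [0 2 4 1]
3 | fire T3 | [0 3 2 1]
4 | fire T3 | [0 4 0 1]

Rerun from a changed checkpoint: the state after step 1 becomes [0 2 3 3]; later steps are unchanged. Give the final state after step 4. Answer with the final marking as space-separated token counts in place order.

0 5 0 1

state after step 1 := [0 2 3 3]
2 | fire T2 | [0 3 4 1]
3 | fire T3 | [0 4 2 1]
4 | fire T3 | [0 5 0 1]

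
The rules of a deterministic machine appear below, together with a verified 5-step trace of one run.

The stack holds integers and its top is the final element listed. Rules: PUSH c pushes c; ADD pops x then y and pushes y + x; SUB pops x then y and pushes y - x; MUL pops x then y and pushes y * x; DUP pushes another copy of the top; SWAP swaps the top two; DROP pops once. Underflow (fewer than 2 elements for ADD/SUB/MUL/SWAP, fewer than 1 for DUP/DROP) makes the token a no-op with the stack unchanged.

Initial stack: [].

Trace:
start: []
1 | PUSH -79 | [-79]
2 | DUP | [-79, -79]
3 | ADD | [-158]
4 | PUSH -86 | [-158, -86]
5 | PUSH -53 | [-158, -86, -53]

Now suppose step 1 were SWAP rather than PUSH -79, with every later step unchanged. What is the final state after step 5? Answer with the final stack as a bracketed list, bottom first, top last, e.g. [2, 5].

[-86, -53]

(re-executing from step 1 with the substitution; state before step 1: [])
1 | SWAP | []
2 | DUP | []
3 | ADD | []
4 | PUSH -86 | [-86]
5 | PUSH -53 | [-86, -53]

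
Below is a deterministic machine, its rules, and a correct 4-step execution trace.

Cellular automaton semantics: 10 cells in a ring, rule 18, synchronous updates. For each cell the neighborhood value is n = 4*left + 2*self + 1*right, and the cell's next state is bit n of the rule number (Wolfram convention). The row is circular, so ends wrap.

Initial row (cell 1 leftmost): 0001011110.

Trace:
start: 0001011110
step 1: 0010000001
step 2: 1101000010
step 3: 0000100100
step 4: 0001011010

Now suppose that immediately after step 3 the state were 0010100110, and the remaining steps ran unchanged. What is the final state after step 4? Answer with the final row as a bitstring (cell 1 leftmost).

0100011001

state after step 3 := 0010100110
step 4: 0100011001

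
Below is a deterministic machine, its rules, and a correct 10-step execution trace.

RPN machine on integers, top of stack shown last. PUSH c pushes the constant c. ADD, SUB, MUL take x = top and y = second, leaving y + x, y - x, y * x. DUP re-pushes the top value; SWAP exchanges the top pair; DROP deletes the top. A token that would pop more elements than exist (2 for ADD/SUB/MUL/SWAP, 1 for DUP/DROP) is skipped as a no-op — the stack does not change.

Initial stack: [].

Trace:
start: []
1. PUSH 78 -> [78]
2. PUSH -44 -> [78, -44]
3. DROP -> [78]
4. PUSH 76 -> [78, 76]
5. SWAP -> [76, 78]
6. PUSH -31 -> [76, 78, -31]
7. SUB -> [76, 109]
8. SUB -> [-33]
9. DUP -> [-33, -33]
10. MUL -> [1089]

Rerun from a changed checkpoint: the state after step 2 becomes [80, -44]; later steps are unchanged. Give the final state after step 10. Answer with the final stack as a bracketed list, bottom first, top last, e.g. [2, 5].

state after step 2 := [80, -44]
3. DROP -> [80]
4. PUSH 76 -> [80, 76]
5. SWAP -> [76, 80]
6. PUSH -31 -> [76, 80, -31]
7. SUB -> [76, 111]
8. SUB -> [-35]
9. DUP -> [-35, -35]
10. MUL -> [1225]

[1225]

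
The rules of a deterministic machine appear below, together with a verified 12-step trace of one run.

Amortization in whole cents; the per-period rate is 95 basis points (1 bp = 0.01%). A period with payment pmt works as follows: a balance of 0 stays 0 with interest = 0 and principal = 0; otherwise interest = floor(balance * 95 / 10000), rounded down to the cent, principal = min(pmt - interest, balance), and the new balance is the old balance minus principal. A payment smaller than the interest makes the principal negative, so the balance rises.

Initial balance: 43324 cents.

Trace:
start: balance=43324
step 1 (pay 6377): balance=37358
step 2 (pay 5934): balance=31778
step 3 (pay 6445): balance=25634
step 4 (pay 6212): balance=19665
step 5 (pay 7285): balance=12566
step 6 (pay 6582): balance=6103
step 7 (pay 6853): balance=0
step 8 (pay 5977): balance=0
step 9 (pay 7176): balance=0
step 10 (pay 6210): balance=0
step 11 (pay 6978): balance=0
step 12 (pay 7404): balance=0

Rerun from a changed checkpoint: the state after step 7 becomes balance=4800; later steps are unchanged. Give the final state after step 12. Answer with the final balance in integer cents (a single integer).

state after step 7 := balance=4800
step 8 (pay 5977): balance=0
step 9 (pay 7176): balance=0
step 10 (pay 6210): balance=0
step 11 (pay 6978): balance=0
step 12 (pay 7404): balance=0

0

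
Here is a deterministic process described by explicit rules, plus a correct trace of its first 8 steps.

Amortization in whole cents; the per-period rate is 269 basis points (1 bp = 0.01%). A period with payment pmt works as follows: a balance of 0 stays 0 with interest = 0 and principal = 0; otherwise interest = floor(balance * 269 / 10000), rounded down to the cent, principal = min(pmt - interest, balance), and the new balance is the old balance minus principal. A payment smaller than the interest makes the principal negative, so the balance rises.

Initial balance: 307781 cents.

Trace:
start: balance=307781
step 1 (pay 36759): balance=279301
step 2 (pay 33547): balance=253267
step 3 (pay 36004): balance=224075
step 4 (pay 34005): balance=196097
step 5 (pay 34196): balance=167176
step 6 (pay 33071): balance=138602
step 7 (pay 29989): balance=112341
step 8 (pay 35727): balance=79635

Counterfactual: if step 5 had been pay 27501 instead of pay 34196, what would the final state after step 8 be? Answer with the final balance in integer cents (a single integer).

(re-executing from step 5 with the substitution; state before step 5: balance=196097)
step 5 (pay 27501): balance=173871
step 6 (pay 33071): balance=145477
step 7 (pay 29989): balance=119401
step 8 (pay 35727): balance=86885

86885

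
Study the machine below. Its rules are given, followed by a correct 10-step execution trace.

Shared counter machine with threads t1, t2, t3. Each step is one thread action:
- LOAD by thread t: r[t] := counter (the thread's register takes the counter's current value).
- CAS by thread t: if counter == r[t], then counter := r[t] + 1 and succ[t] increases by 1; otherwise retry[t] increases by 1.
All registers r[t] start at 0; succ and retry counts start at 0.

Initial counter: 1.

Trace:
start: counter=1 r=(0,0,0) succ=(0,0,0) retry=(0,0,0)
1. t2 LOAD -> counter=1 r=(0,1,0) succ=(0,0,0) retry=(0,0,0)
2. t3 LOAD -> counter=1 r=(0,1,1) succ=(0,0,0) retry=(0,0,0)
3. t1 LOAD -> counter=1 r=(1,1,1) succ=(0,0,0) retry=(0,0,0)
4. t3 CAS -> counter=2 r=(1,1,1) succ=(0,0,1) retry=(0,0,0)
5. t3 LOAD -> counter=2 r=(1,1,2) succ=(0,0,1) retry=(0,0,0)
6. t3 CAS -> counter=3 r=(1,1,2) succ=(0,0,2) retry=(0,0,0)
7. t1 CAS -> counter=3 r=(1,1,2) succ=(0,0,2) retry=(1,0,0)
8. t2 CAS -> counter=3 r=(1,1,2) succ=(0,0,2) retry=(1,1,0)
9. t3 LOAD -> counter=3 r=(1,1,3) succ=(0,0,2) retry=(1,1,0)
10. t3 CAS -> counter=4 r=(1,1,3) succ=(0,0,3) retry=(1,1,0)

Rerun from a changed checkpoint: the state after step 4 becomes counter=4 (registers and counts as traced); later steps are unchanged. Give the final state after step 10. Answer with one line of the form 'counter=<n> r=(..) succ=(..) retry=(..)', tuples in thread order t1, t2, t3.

counter=6 r=(1,1,5) succ=(0,0,3) retry=(1,1,0)

state after step 4 := counter=4 r=(1,1,1) succ=(0,0,1) retry=(0,0,0)
5. t3 LOAD -> counter=4 r=(1,1,4) succ=(0,0,1) retry=(0,0,0)
6. t3 CAS -> counter=5 r=(1,1,4) succ=(0,0,2) retry=(0,0,0)
7. t1 CAS -> counter=5 r=(1,1,4) succ=(0,0,2) retry=(1,0,0)
8. t2 CAS -> counter=5 r=(1,1,4) succ=(0,0,2) retry=(1,1,0)
9. t3 LOAD -> counter=5 r=(1,1,5) succ=(0,0,2) retry=(1,1,0)
10. t3 CAS -> counter=6 r=(1,1,5) succ=(0,0,3) retry=(1,1,0)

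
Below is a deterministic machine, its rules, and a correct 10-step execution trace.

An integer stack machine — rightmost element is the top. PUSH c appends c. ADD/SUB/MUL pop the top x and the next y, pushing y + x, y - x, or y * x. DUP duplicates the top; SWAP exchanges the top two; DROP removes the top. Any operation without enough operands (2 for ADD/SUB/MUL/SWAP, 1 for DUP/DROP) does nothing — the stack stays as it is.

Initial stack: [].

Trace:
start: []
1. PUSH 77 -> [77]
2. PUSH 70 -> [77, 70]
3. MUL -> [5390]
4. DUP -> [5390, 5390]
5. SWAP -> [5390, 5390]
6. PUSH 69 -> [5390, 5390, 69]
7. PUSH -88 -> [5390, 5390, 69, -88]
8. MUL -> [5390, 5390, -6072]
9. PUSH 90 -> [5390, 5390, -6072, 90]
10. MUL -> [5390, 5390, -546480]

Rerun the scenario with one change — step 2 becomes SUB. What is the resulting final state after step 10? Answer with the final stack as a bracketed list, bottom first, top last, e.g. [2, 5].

[77, 77, -546480]

(re-executing from step 2 with the substitution; state before step 2: [77])
2. SUB -> [77]
3. MUL -> [77]
4. DUP -> [77, 77]
5. SWAP -> [77, 77]
6. PUSH 69 -> [77, 77, 69]
7. PUSH -88 -> [77, 77, 69, -88]
8. MUL -> [77, 77, -6072]
9. PUSH 90 -> [77, 77, -6072, 90]
10. MUL -> [77, 77, -546480]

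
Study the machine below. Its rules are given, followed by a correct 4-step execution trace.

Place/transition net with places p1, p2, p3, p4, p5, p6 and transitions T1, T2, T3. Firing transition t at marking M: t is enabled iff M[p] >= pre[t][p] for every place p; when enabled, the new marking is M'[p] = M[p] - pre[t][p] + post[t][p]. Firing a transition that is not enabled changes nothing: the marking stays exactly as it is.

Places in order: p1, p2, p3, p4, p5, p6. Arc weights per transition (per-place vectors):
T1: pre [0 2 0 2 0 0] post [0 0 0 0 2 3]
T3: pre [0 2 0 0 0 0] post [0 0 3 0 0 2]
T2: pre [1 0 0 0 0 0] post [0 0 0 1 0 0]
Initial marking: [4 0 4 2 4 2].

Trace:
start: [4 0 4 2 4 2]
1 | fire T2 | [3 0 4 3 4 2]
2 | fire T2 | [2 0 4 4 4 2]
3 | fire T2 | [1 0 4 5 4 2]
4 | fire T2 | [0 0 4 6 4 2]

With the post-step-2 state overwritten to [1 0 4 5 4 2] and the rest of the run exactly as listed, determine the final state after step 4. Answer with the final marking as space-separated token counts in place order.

0 0 4 6 4 2

state after step 2 := [1 0 4 5 4 2]
3 | fire T2 | [0 0 4 6 4 2]
4 | fire T2 | [0 0 4 6 4 2]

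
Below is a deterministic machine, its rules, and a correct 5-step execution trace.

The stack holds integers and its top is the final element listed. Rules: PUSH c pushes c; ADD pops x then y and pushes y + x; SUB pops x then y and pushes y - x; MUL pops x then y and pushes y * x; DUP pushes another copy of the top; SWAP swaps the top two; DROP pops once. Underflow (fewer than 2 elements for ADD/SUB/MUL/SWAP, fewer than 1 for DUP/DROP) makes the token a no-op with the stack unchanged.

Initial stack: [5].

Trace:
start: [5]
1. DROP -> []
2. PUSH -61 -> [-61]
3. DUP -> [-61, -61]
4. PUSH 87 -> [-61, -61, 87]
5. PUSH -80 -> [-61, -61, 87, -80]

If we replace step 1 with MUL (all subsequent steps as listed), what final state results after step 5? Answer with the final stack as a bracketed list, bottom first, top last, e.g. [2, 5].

[5, -61, -61, 87, -80]

(re-executing from step 1 with the substitution; state before step 1: [5])
1. MUL -> [5]
2. PUSH -61 -> [5, -61]
3. DUP -> [5, -61, -61]
4. PUSH 87 -> [5, -61, -61, 87]
5. PUSH -80 -> [5, -61, -61, 87, -80]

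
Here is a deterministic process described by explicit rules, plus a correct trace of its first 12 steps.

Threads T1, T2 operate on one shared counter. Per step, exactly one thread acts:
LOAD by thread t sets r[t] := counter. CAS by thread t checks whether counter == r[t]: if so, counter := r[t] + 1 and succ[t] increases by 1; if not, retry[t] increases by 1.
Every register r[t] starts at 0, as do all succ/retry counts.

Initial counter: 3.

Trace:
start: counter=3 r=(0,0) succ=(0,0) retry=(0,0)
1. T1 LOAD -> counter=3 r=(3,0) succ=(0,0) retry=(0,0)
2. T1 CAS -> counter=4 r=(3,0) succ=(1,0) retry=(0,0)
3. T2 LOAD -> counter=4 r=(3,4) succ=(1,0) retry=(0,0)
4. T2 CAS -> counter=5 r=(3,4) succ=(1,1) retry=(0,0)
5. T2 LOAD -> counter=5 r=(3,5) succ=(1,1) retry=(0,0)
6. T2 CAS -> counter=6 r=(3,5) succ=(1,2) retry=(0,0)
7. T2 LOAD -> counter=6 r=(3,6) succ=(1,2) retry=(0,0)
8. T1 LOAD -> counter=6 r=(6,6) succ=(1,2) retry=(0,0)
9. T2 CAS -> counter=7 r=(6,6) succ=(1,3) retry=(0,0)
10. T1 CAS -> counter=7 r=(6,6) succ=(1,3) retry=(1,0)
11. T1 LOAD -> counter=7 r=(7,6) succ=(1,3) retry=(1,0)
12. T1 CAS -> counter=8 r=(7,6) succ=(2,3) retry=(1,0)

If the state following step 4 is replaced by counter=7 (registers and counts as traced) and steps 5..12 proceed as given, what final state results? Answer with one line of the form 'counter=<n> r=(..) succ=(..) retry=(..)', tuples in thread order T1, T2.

counter=10 r=(9,8) succ=(2,3) retry=(1,0)

state after step 4 := counter=7 r=(3,4) succ=(1,1) retry=(0,0)
5. T2 LOAD -> counter=7 r=(3,7) succ=(1,1) retry=(0,0)
6. T2 CAS -> counter=8 r=(3,7) succ=(1,2) retry=(0,0)
7. T2 LOAD -> counter=8 r=(3,8) succ=(1,2) retry=(0,0)
8. T1 LOAD -> counter=8 r=(8,8) succ=(1,2) retry=(0,0)
9. T2 CAS -> counter=9 r=(8,8) succ=(1,3) retry=(0,0)
10. T1 CAS -> counter=9 r=(8,8) succ=(1,3) retry=(1,0)
11. T1 LOAD -> counter=9 r=(9,8) succ=(1,3) retry=(1,0)
12. T1 CAS -> counter=10 r=(9,8) succ=(2,3) retry=(1,0)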